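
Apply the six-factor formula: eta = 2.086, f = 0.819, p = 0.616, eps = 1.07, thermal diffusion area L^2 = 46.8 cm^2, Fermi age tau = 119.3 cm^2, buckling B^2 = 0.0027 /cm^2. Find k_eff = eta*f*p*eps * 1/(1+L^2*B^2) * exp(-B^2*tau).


k_inf = eta*f*p*eps = 2.086*0.819*0.616*1.07 = 1.126063
P_TNL = 1/(1 + L^2*B^2) = 1/(1 + 46.8*0.0027) = 0.8878156
P_FNL = exp(-B^2*tau) = exp(-0.0027*119.3) = 0.7246185
k_eff = k_inf * P_TNL * P_FNL = 1.126063 * 0.8878156 * 0.7246185
k_eff = 0.72443

0.72443


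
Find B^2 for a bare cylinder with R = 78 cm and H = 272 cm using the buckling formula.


B^2 = (2.405/R)^2 + (pi/H)^2
B^2 = (2.405/78)^2 + (pi/272)^2
B^2 = 0.0010841 /cm^2

0.0010841


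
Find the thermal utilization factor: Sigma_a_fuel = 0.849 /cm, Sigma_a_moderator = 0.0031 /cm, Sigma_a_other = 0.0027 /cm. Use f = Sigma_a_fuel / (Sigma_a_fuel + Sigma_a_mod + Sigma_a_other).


f = Sigma_a_fuel / (Sigma_a_fuel + Sigma_a_mod + Sigma_a_other)
f = 0.849 / (0.849 + 0.0031 + 0.0027)
f = 0.99321

0.99321


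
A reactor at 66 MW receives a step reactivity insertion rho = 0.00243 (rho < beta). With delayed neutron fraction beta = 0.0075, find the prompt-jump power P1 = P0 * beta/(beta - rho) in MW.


P1/P0 = beta / (beta - rho)
P1/P0 = 0.0075 / (0.0075 - 0.00243) = 1.479290
P1 = 66 * 1.479290 = 97.633 MW

97.633


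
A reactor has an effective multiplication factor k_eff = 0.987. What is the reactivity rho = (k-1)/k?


rho = (k_eff - 1) / k_eff
rho = (0.987 - 1) / 0.987
rho = -0.013171

-0.013171


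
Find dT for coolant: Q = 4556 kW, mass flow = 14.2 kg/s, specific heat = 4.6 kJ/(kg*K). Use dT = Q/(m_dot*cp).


dT = Q / (m_dot * cp)
dT = 4556 / (14.2 * 4.6)
dT = 69.749 C

69.749


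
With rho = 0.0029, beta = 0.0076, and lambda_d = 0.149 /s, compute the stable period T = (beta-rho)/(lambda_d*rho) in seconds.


T = (beta - rho) / (lambda_d * rho)
T = (0.0076 - 0.0029) / (0.149 * 0.0029)
T = 10.877 s

10.877


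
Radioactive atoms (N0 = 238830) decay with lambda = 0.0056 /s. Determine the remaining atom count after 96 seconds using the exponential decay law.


N = N0 * exp(-lambda * t)
N = 238830 * exp(-0.0056 * 96)
N = 139512

139512


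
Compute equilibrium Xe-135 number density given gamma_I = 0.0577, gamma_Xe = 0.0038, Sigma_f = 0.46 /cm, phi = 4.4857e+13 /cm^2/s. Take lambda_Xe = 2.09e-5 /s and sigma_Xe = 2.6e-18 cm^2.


Xe_eq = (gamma_I + gamma_Xe) * Sigma_f * phi / (lambda_Xe + sigma_Xe * phi)
Numerator = (0.0577 + 0.0038) * 0.46 * 4.4857e+13 = 1.269005e+12
Denominator = 2.09e-5 + 2.6e-18 * 4.4857e+13 = 1.375282e-04
Xe_eq = 1.269005e+12 / 1.375282e-04 = 9.2272e+15 /cm^3

9.2272e+15


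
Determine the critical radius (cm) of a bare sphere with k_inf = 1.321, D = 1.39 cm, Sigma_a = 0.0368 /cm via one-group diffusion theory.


L^2 = D / Sigma_a = 1.39 / 0.0368 = 37.77174 cm^2
B_m^2 = (k_inf - 1) / L^2 = (1.321 - 1) / 37.77174 = 0.008498417 /cm^2
For a bare sphere: B_g = pi/R, so R_c = pi / sqrt(B_m^2)
R_c = pi / sqrt(0.008498417) = 34.079 cm

34.079


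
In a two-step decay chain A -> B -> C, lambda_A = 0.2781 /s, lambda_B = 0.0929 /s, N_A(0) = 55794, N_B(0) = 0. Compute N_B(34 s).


N_B(t) = lambda_A * N_A0 / (lambda_B - lambda_A) * [exp(-lambda_A*t) - exp(-lambda_B*t)]
exp(-0.2781*34) = 7.826579e-05; exp(-0.0929*34) = 0.04248518
N_B = 0.2781 * 55794 / (0.0929 - 0.2781) * (7.826579e-05 - 0.04248518)
N_B = 3552.9

3552.9


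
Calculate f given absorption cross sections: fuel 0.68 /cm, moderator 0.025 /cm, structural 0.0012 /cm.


f = Sigma_a_fuel / (Sigma_a_fuel + Sigma_a_mod + Sigma_a_other)
f = 0.68 / (0.68 + 0.025 + 0.0012)
f = 0.96290

0.96290


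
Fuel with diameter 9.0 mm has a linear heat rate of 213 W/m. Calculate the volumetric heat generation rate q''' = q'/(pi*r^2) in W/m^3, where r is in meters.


r = D / 2 / 1000 = 9.0 / 2 / 1000 = 0.0045 m
q''' = q' / (pi * r^2)
q''' = 213 / (pi * 0.0045^2)
q''' = 3.3481e+06 W/m^3

3.3481e+06


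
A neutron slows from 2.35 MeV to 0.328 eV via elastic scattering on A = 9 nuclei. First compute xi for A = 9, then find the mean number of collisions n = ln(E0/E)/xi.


xi = 1 + (A-1)^2/(2A)*ln((A-1)/(A+1)) = 0.2066007 (for A = 9)
n = ln(E0/E) / xi
n = ln(2.35e6 / 0.328) / 0.2066007
n = ln(7.164634e+06) / 0.2066007 = 76.402

76.402


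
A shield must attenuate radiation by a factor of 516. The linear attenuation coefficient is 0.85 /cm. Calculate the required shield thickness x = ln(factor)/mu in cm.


x = ln(factor) / mu
x = ln(516) / 0.85
x = 7.3484 cm

7.3484


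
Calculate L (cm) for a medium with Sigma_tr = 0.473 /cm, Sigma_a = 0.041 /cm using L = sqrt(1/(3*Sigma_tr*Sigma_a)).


D = 1 / (3 * Sigma_tr) = 1 / (3 * 0.473) = 0.7047216 cm
L = sqrt(D / Sigma_a)
L = sqrt(0.7047216 / 0.041)
L = 4.1459 cm

4.1459


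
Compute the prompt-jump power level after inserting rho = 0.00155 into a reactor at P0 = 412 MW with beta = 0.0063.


P1/P0 = beta / (beta - rho)
P1/P0 = 0.0063 / (0.0063 - 0.00155) = 1.326316
P1 = 412 * 1.326316 = 546.44 MW

546.44


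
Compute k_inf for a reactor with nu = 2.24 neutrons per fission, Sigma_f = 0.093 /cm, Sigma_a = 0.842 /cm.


k_inf = nu * Sigma_f / Sigma_a
k_inf = 2.24 * 0.093 / 0.842
k_inf = 0.24741

0.24741


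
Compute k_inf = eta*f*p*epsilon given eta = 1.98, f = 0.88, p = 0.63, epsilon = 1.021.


k_inf = eta * f * p * epsilon
k_inf = 1.98 * 0.88 * 0.63 * 1.021
k_inf = 1.1208

1.1208


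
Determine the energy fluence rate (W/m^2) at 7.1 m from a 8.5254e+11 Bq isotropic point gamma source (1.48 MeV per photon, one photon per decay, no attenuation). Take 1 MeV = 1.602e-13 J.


psi = A * E * 1.602e-13 / (4*pi*r^2)
psi = 8.5254e+11 * 1.48 * 1.602e-13 / (4*pi*7.1^2)
psi = 3.1909e-04 W/m^2

3.1909e-04


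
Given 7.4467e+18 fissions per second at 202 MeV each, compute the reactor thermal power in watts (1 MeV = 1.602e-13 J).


P = fission_rate * E_MeV * 1.602e-13
P = 7.4467e+18 * 202 * 1.602e-13
P = 2.4098e+08 W

2.4098e+08


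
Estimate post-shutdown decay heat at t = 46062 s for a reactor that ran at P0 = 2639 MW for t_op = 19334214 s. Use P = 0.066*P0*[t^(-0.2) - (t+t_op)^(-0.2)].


P/P0 = 0.066 * [t^(-0.2) - (t + t_op)^(-0.2)]
P/P0 = 0.066 * [46062^(-0.2) - (46062 + 19334214)^(-0.2)]
P/P0 = 0.066 * [0.1167700 - 0.03487611] = 0.005404997
P = 2639 * 0.005404997 = 14.264 MW

14.264


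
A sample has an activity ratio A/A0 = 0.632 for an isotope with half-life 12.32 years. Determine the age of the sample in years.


lambda = ln(2) / t_half = ln(2) / 12.32 = 0.05626195 /yr
t = -ln(A/A0) / lambda
t = -ln(0.632) / 0.05626195
t = 8.1559 yr

8.1559


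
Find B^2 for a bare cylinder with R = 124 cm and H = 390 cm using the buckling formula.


B^2 = (2.405/R)^2 + (pi/H)^2
B^2 = (2.405/124)^2 + (pi/390)^2
B^2 = 4.4106e-04 /cm^2

4.4106e-04


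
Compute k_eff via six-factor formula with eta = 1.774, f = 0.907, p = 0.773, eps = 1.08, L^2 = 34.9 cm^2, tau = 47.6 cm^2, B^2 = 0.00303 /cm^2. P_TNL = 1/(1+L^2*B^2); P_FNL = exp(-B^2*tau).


k_inf = eta*f*p*eps = 1.774*0.907*0.773*1.08 = 1.343273
P_TNL = 1/(1 + L^2*B^2) = 1/(1 + 34.9*0.00303) = 0.9043660
P_FNL = exp(-B^2*tau) = exp(-0.00303*47.6) = 0.8656903
k_eff = k_inf * P_TNL * P_FNL = 1.343273 * 0.9043660 * 0.8656903
k_eff = 1.0516

1.0516


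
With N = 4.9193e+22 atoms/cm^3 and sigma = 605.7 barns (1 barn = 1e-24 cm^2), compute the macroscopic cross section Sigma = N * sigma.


Sigma = N * sigma_barns * 1e-24
Sigma = 4.9193e+22 * 605.7 * 1e-24
Sigma = 29.796 /cm

29.796


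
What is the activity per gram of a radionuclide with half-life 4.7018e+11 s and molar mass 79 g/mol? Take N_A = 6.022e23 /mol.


lambda = ln(2) / t_half = ln(2) / 4.7018e+11 = 1.474217e-12 /s
SA = lambda * N_A / M
SA = 1.474217e-12 * 6.022e23 / 79
SA = 1.1238e+10 Bq/g

1.1238e+10


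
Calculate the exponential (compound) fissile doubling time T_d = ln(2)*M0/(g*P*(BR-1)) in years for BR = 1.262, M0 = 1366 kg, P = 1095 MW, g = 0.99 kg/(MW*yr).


Breeding gain G = BR - 1 = 1.262 - 1 = 0.262
Fissile production rate = g * P * G = 0.99 * 1095 * 0.262 = 284.0211 kg/yr
T_d = ln(2) * M0 / (g * P * G)
T_d = ln(2) * 1366 / 284.0211 = 3.3337 yr

3.3337


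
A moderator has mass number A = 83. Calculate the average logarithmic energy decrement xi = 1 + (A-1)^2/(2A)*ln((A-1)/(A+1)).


xi = 1 + (A-1)^2/(2A) * ln((A-1)/(A+1))
xi = 1 + (83-1)^2/(2*83) * ln((83-1)/(83 +1))
xi = 0.023904

0.023904


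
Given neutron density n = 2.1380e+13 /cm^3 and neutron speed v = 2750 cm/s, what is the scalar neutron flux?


phi = n * v
phi = 2.1380e+13 * 2750
phi = 5.8795e+16 /cm^2/s

5.8795e+16


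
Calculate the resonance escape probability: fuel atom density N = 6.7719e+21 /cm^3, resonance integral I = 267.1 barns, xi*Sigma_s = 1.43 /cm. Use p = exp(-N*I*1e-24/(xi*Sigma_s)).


p = exp(-N * I * 1e-24 / (xi*Sigma_s))
p = exp(-6.7719e+21 * 267.1 * 1e-24 / 1.43)
p = 0.28227

0.28227


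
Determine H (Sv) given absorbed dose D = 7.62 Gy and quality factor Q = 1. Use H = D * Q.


H = D * Q
H = 7.62 * 1
H = 7.6200 Sv

7.6200


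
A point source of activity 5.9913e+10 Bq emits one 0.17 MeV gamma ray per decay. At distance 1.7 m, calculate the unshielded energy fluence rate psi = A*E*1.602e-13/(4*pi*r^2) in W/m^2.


psi = A * E * 1.602e-13 / (4*pi*r^2)
psi = 5.9913e+10 * 0.17 * 1.602e-13 / (4*pi*1.7^2)
psi = 4.4929e-05 W/m^2

4.4929e-05


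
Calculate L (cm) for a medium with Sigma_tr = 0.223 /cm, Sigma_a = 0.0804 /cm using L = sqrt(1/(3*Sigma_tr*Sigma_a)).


D = 1 / (3 * Sigma_tr) = 1 / (3 * 0.223) = 1.494768 cm
L = sqrt(D / Sigma_a)
L = sqrt(1.494768 / 0.0804)
L = 4.3118 cm

4.3118


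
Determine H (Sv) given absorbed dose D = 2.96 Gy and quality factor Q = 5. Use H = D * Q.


H = D * Q
H = 2.96 * 5
H = 14.800 Sv

14.800


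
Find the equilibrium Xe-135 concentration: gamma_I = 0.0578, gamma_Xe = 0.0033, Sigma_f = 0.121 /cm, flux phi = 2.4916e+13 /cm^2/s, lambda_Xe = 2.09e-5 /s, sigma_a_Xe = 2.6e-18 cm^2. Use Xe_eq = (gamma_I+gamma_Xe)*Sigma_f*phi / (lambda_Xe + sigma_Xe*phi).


Xe_eq = (gamma_I + gamma_Xe) * Sigma_f * phi / (lambda_Xe + sigma_Xe * phi)
Numerator = (0.0578 + 0.0033) * 0.121 * 2.4916e+13 = 1.842065e+11
Denominator = 2.09e-5 + 2.6e-18 * 2.4916e+13 = 8.568160e-05
Xe_eq = 1.842065e+11 / 8.568160e-05 = 2.1499e+15 /cm^3

2.1499e+15


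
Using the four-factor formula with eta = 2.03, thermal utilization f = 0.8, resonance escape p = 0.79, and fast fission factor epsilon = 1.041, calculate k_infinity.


k_inf = eta * f * p * epsilon
k_inf = 2.03 * 0.8 * 0.79 * 1.041
k_inf = 1.3356

1.3356


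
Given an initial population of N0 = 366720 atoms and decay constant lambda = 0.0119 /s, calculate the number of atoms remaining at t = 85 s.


N = N0 * exp(-lambda * t)
N = 366720 * exp(-0.0119 * 85)
N = 133366

133366


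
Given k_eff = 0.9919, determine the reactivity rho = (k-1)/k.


rho = (k_eff - 1) / k_eff
rho = (0.9919 - 1) / 0.9919
rho = -0.0081661

-0.0081661


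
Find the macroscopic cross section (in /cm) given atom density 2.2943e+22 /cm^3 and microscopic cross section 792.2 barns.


Sigma = N * sigma_barns * 1e-24
Sigma = 2.2943e+22 * 792.2 * 1e-24
Sigma = 18.175 /cm

18.175


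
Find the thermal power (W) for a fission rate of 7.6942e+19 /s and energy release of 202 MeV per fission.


P = fission_rate * E_MeV * 1.602e-13
P = 7.6942e+19 * 202 * 1.602e-13
P = 2.4899e+09 W

2.4899e+09


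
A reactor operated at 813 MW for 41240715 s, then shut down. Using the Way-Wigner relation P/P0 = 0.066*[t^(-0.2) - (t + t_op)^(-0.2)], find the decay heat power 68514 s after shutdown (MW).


P/P0 = 0.066 * [t^(-0.2) - (t + t_op)^(-0.2)]
P/P0 = 0.066 * [68514^(-0.2) - (68514 + 41240715)^(-0.2)]
P/P0 = 0.066 * [0.1078560 - 0.02997717] = 0.005140003
P = 813 * 0.005140003 = 4.1788 MW

4.1788


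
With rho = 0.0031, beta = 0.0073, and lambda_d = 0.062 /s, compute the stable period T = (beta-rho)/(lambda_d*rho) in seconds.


T = (beta - rho) / (lambda_d * rho)
T = (0.0073 - 0.0031) / (0.062 * 0.0031)
T = 21.852 s

21.852


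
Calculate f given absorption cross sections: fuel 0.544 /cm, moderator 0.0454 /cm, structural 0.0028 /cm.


f = Sigma_a_fuel / (Sigma_a_fuel + Sigma_a_mod + Sigma_a_other)
f = 0.544 / (0.544 + 0.0454 + 0.0028)
f = 0.91861

0.91861


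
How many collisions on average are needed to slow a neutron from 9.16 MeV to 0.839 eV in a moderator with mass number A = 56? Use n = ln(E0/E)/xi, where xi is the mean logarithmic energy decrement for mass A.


xi = 1 + (A-1)^2/(2A)*ln((A-1)/(A+1)) = 0.03529286 (for A = 56)
n = ln(E0/E) / xi
n = ln(9.16e6 / 0.839) / 0.03529286
n = ln(1.091776e+07) / 0.03529286 = 459.18

459.18


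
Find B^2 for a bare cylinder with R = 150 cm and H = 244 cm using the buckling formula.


B^2 = (2.405/R)^2 + (pi/H)^2
B^2 = (2.405/150)^2 + (pi/244)^2
B^2 = 4.2284e-04 /cm^2

4.2284e-04


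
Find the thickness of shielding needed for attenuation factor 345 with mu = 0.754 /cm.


x = ln(factor) / mu
x = ln(345) / 0.754
x = 7.7501 cm

7.7501


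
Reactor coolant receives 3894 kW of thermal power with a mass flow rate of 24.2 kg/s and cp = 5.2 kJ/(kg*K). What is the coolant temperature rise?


dT = Q / (m_dot * cp)
dT = 3894 / (24.2 * 5.2)
dT = 30.944 C

30.944


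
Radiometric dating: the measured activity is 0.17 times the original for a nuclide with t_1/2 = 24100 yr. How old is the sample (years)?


lambda = ln(2) / t_half = ln(2) / 24100 = 2.876129e-05 /yr
t = -ln(A/A0) / lambda
t = -ln(0.17) / 2.876129e-05
t = 61609 yr

61609


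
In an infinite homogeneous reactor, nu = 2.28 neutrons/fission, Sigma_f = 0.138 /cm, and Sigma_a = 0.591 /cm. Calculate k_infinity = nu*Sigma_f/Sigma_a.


k_inf = nu * Sigma_f / Sigma_a
k_inf = 2.28 * 0.138 / 0.591
k_inf = 0.53239

0.53239


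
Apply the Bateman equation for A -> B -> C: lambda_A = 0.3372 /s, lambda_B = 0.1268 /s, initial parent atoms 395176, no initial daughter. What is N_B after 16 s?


N_B(t) = lambda_A * N_A0 / (lambda_B - lambda_A) * [exp(-lambda_A*t) - exp(-lambda_B*t)]
exp(-0.3372*16) = 0.004538313; exp(-0.1268*16) = 0.1314932
N_B = 0.3372 * 395176 / (0.1268 - 0.3372) * (0.004538313 - 0.1314932)
N_B = 80405

80405


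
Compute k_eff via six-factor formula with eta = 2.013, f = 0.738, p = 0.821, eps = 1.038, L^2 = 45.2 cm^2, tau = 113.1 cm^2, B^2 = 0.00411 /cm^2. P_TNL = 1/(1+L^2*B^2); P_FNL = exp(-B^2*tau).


k_inf = eta*f*p*eps = 2.013*0.738*0.821*1.038 = 1.266020
P_TNL = 1/(1 + L^2*B^2) = 1/(1 + 45.2*0.00411) = 0.8433324
P_FNL = exp(-B^2*tau) = exp(-0.00411*113.1) = 0.6282350
k_eff = k_inf * P_TNL * P_FNL = 1.266020 * 0.8433324 * 0.6282350
k_eff = 0.67075

0.67075


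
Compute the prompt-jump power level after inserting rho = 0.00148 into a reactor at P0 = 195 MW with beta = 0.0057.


P1/P0 = beta / (beta - rho)
P1/P0 = 0.0057 / (0.0057 - 0.00148) = 1.350711
P1 = 195 * 1.350711 = 263.39 MW

263.39


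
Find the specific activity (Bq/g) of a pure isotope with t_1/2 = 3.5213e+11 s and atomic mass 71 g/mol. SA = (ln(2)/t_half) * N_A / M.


lambda = ln(2) / t_half = ln(2) / 3.5213e+11 = 1.968441e-12 /s
SA = lambda * N_A / M
SA = 1.968441e-12 * 6.022e23 / 71
SA = 1.6696e+10 Bq/g

1.6696e+10


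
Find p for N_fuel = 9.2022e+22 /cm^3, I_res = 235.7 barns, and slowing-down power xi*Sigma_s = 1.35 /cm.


p = exp(-N * I * 1e-24 / (xi*Sigma_s))
p = exp(-9.2022e+22 * 235.7 * 1e-24 / 1.35)
p = 1.0531e-07

1.0531e-07


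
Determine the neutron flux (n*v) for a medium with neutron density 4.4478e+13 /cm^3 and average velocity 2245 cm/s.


phi = n * v
phi = 4.4478e+13 * 2245
phi = 9.9853e+16 /cm^2/s

9.9853e+16


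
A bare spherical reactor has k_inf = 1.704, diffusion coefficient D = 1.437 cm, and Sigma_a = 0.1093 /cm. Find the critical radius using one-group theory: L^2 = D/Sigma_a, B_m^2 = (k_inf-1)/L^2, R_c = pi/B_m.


L^2 = D / Sigma_a = 1.437 / 0.1093 = 13.14730 cm^2
B_m^2 = (k_inf - 1) / L^2 = (1.704 - 1) / 13.14730 = 0.05354712 /cm^2
For a bare sphere: B_g = pi/R, so R_c = pi / sqrt(B_m^2)
R_c = pi / sqrt(0.05354712) = 13.576 cm

13.576


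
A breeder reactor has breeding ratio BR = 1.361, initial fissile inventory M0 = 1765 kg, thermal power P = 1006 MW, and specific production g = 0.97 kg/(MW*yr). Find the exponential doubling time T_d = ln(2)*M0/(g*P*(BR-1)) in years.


Breeding gain G = BR - 1 = 1.361 - 1 = 0.361
Fissile production rate = g * P * G = 0.97 * 1006 * 0.361 = 352.27102 kg/yr
T_d = ln(2) * M0 / (g * P * G)
T_d = ln(2) * 1765 / 352.27102 = 3.4729 yr

3.4729


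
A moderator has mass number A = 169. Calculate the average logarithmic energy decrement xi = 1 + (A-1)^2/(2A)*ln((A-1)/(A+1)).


xi = 1 + (A-1)^2/(2A) * ln((A-1)/(A+1))
xi = 1 + (169-1)^2/(2*169) * ln((169-1)/(169 +1))
xi = 0.011788

0.011788


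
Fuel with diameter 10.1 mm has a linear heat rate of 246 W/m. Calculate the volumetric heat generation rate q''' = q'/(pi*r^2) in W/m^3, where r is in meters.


r = D / 2 / 1000 = 10.1 / 2 / 1000 = 0.00505 m
q''' = q' / (pi * r^2)
q''' = 246 / (pi * 0.00505^2)
q''' = 3.0705e+06 W/m^3

3.0705e+06


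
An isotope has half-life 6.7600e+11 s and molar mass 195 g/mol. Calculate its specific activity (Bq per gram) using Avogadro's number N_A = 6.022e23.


lambda = ln(2) / t_half = ln(2) / 6.7600e+11 = 1.025366e-12 /s
SA = lambda * N_A / M
SA = 1.025366e-12 * 6.022e23 / 195
SA = 3.1665e+09 Bq/g

3.1665e+09


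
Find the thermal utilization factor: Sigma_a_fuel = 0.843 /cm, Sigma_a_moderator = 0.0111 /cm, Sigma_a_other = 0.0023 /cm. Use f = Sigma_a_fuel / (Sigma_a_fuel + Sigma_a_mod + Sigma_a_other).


f = Sigma_a_fuel / (Sigma_a_fuel + Sigma_a_mod + Sigma_a_other)
f = 0.843 / (0.843 + 0.0111 + 0.0023)
f = 0.98435

0.98435


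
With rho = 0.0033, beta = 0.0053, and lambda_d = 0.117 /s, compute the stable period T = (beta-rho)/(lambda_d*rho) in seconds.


T = (beta - rho) / (lambda_d * rho)
T = (0.0053 - 0.0033) / (0.117 * 0.0033)
T = 5.1800 s

5.1800


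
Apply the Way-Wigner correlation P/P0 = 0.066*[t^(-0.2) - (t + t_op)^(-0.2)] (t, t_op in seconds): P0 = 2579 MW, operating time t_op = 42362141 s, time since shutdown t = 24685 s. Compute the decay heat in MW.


P/P0 = 0.066 * [t^(-0.2) - (t + t_op)^(-0.2)]
P/P0 = 0.066 * [24685^(-0.2) - (24685 + 42362141)^(-0.2)]
P/P0 = 0.066 * [0.1322858 - 0.02982317] = 0.006762534
P = 2579 * 0.006762534 = 17.441 MW

17.441


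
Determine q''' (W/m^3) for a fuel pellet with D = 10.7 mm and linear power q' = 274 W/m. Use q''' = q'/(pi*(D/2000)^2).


r = D / 2 / 1000 = 10.7 / 2 / 1000 = 0.00535 m
q''' = q' / (pi * r^2)
q''' = 274 / (pi * 0.00535^2)
q''' = 3.0471e+06 W/m^3

3.0471e+06


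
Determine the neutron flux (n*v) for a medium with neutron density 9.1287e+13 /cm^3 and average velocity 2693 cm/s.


phi = n * v
phi = 9.1287e+13 * 2693
phi = 2.4584e+17 /cm^2/s

2.4584e+17


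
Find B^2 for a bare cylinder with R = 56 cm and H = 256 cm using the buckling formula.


B^2 = (2.405/R)^2 + (pi/H)^2
B^2 = (2.405/56)^2 + (pi/256)^2
B^2 = 0.0019950 /cm^2

0.0019950


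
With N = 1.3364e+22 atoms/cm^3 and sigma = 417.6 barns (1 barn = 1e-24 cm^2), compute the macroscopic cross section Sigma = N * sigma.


Sigma = N * sigma_barns * 1e-24
Sigma = 1.3364e+22 * 417.6 * 1e-24
Sigma = 5.5808 /cm

5.5808


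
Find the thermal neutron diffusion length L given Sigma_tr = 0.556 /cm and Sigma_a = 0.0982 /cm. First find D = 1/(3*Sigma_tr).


D = 1 / (3 * Sigma_tr) = 1 / (3 * 0.556) = 0.5995204 cm
L = sqrt(D / Sigma_a)
L = sqrt(0.5995204 / 0.0982)
L = 2.4708 cm

2.4708


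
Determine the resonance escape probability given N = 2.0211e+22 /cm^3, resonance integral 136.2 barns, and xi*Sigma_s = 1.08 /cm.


p = exp(-N * I * 1e-24 / (xi*Sigma_s))
p = exp(-2.0211e+22 * 136.2 * 1e-24 / 1.08)
p = 0.078173

0.078173


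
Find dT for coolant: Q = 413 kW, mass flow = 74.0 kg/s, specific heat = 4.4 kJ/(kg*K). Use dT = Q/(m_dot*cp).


dT = Q / (m_dot * cp)
dT = 413 / (74.0 * 4.4)
dT = 1.2684 C

1.2684


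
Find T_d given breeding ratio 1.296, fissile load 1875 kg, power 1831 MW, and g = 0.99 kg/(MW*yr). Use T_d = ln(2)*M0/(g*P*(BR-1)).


Breeding gain G = BR - 1 = 1.296 - 1 = 0.296
Fissile production rate = g * P * G = 0.99 * 1831 * 0.296 = 536.55624 kg/yr
T_d = ln(2) * M0 / (g * P * G)
T_d = ln(2) * 1875 / 536.55624 = 2.4222 yr

2.4222


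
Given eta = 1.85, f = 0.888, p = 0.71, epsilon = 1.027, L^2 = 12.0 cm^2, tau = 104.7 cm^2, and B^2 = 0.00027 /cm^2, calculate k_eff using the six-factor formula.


k_inf = eta*f*p*eps = 1.85*0.888*0.71*1.027 = 1.197880
P_TNL = 1/(1 + L^2*B^2) = 1/(1 + 12.0*0.00027) = 0.9967705
P_FNL = exp(-B^2*tau) = exp(-0.00027*104.7) = 0.9721268
k_eff = k_inf * P_TNL * P_FNL = 1.197880 * 0.9967705 * 0.9721268
k_eff = 1.1607

1.1607


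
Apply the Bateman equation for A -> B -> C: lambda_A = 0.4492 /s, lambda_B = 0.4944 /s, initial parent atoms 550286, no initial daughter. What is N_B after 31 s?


N_B(t) = lambda_A * N_A0 / (lambda_B - lambda_A) * [exp(-lambda_A*t) - exp(-lambda_B*t)]
exp(-0.4492*31) = 8.961124e-07; exp(-0.4944*31) = 2.207136e-07
N_B = 0.4492 * 550286 / (0.4944 - 0.4492) * (8.961124e-07 - 2.207136e-07)
N_B = 3.6936

3.6936


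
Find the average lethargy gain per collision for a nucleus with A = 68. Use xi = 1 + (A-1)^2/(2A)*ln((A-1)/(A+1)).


xi = 1 + (A-1)^2/(2A) * ln((A-1)/(A+1))
xi = 1 + (68-1)^2/(2*68) * ln((68-1)/(68 +1))
xi = 0.029126

0.029126


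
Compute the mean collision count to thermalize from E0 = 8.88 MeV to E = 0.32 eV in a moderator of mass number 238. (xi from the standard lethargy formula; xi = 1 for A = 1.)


xi = 1 + (A-1)^2/(2A)*ln((A-1)/(A+1)) = 0.008379872 (for A = 238)
n = ln(E0/E) / xi
n = ln(8.88e6 / 0.32) / 0.008379872
n = ln(2.775000e+07) / 0.008379872 = 2045.2

2045.2


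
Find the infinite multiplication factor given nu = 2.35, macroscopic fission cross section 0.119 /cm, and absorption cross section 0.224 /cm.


k_inf = nu * Sigma_f / Sigma_a
k_inf = 2.35 * 0.119 / 0.224
k_inf = 1.2484

1.2484


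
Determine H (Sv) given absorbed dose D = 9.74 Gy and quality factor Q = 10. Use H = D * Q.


H = D * Q
H = 9.74 * 10
H = 97.400 Sv

97.400


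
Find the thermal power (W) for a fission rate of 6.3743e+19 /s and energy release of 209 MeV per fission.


P = fission_rate * E_MeV * 1.602e-13
P = 6.3743e+19 * 209 * 1.602e-13
P = 2.1342e+09 W

2.1342e+09


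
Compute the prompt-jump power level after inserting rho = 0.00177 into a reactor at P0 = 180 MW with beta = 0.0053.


P1/P0 = beta / (beta - rho)
P1/P0 = 0.0053 / (0.0053 - 0.00177) = 1.501416
P1 = 180 * 1.501416 = 270.25 MW

270.25


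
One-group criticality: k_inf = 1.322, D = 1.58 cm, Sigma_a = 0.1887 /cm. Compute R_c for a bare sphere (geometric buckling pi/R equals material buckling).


L^2 = D / Sigma_a = 1.58 / 0.1887 = 8.373079 cm^2
B_m^2 = (k_inf - 1) / L^2 = (1.322 - 1) / 8.373079 = 0.03845658 /cm^2
For a bare sphere: B_g = pi/R, so R_c = pi / sqrt(B_m^2)
R_c = pi / sqrt(0.03845658) = 16.020 cm

16.020


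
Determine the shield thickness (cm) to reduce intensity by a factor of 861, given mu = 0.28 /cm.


x = ln(factor) / mu
x = ln(861) / 0.28
x = 24.136 cm

24.136


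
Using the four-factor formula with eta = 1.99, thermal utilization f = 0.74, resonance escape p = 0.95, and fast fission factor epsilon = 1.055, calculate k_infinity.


k_inf = eta * f * p * epsilon
k_inf = 1.99 * 0.74 * 0.95 * 1.055
k_inf = 1.4759

1.4759


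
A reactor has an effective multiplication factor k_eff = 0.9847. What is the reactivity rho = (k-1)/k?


rho = (k_eff - 1) / k_eff
rho = (0.9847 - 1) / 0.9847
rho = -0.015538

-0.015538


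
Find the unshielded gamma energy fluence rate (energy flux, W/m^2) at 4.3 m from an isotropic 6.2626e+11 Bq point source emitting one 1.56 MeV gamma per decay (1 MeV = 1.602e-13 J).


psi = A * E * 1.602e-13 / (4*pi*r^2)
psi = 6.2626e+11 * 1.56 * 1.602e-13 / (4*pi*4.3^2)
psi = 6.7359e-04 W/m^2

6.7359e-04


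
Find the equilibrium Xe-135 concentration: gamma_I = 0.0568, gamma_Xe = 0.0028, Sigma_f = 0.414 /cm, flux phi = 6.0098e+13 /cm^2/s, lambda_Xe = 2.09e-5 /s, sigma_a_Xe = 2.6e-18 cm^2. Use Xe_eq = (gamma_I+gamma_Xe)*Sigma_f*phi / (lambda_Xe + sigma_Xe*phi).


Xe_eq = (gamma_I + gamma_Xe) * Sigma_f * phi / (lambda_Xe + sigma_Xe * phi)
Numerator = (0.0568 + 0.0028) * 0.414 * 6.0098e+13 = 1.482882e+12
Denominator = 2.09e-5 + 2.6e-18 * 6.0098e+13 = 1.771548e-04
Xe_eq = 1.482882e+12 / 1.771548e-04 = 8.3705e+15 /cm^3

8.3705e+15


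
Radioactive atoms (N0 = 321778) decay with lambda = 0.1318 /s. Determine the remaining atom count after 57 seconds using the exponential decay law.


N = N0 * exp(-lambda * t)
N = 321778 * exp(-0.1318 * 57)
N = 175.74

175.74


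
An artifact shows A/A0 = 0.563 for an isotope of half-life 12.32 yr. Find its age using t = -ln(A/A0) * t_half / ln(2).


lambda = ln(2) / t_half = ln(2) / 12.32 = 0.05626195 /yr
t = -ln(A/A0) / lambda
t = -ln(0.563) / 0.05626195
t = 10.211 yr

10.211


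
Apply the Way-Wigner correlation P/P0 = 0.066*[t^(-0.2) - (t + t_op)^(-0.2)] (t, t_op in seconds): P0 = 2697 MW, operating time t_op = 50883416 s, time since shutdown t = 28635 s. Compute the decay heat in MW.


P/P0 = 0.066 * [t^(-0.2) - (t + t_op)^(-0.2)]
P/P0 = 0.066 * [28635^(-0.2) - (28635 + 50883416)^(-0.2)]
P/P0 = 0.066 * [0.1284164 - 0.02874987] = 0.006577991
P = 2697 * 0.006577991 = 17.741 MW

17.741


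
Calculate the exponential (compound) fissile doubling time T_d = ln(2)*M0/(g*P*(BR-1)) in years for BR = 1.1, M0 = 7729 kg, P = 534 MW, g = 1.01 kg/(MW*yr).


Breeding gain G = BR - 1 = 1.1 - 1 = 0.1
Fissile production rate = g * P * G = 1.01 * 534 * 0.1 = 53.934 kg/yr
T_d = ln(2) * M0 / (g * P * G)
T_d = ln(2) * 7729 / 53.934 = 99.331 yr

99.331


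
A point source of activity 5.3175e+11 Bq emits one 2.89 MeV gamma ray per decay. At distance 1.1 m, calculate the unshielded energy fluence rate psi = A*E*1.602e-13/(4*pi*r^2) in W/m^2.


psi = A * E * 1.602e-13 / (4*pi*r^2)
psi = 5.3175e+11 * 2.89 * 1.602e-13 / (4*pi*1.1^2)
psi = 0.016191 W/m^2

0.016191


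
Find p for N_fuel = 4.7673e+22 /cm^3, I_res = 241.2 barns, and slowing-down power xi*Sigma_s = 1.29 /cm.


p = exp(-N * I * 1e-24 / (xi*Sigma_s))
p = exp(-4.7673e+22 * 241.2 * 1e-24 / 1.29)
p = 1.3453e-04

1.3453e-04


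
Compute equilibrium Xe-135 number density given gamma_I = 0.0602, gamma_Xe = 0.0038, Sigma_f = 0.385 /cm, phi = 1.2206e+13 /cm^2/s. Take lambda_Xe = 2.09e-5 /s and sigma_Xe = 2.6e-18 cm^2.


Xe_eq = (gamma_I + gamma_Xe) * Sigma_f * phi / (lambda_Xe + sigma_Xe * phi)
Numerator = (0.0602 + 0.0038) * 0.385 * 1.2206e+13 = 3.007558e+11
Denominator = 2.09e-5 + 2.6e-18 * 1.2206e+13 = 5.263560e-05
Xe_eq = 3.007558e+11 / 5.263560e-05 = 5.7139e+15 /cm^3

5.7139e+15


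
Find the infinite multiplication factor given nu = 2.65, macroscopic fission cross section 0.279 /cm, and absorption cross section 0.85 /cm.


k_inf = nu * Sigma_f / Sigma_a
k_inf = 2.65 * 0.279 / 0.85
k_inf = 0.86982

0.86982


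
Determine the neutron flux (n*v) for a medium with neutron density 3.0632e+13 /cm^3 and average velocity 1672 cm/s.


phi = n * v
phi = 3.0632e+13 * 1672
phi = 5.1217e+16 /cm^2/s

5.1217e+16


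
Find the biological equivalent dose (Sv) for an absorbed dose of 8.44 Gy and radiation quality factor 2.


H = D * Q
H = 8.44 * 2
H = 16.880 Sv

16.880


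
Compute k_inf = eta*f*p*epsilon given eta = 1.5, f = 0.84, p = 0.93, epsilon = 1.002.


k_inf = eta * f * p * epsilon
k_inf = 1.5 * 0.84 * 0.93 * 1.002
k_inf = 1.1741

1.1741


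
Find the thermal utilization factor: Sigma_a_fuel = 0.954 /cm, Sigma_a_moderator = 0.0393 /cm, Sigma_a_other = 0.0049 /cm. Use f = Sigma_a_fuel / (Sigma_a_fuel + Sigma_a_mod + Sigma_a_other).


f = Sigma_a_fuel / (Sigma_a_fuel + Sigma_a_mod + Sigma_a_other)
f = 0.954 / (0.954 + 0.0393 + 0.0049)
f = 0.95572

0.95572


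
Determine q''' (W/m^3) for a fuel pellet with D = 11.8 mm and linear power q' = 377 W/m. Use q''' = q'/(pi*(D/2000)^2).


r = D / 2 / 1000 = 11.8 / 2 / 1000 = 0.0059 m
q''' = q' / (pi * r^2)
q''' = 377 / (pi * 0.0059^2)
q''' = 3.4474e+06 W/m^3

3.4474e+06


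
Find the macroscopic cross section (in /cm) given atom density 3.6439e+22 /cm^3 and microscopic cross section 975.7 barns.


Sigma = N * sigma_barns * 1e-24
Sigma = 3.6439e+22 * 975.7 * 1e-24
Sigma = 35.554 /cm

35.554


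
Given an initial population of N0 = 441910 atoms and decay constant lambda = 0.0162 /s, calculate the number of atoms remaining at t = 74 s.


N = N0 * exp(-lambda * t)
N = 441910 * exp(-0.0162 * 74)
N = 133261

133261


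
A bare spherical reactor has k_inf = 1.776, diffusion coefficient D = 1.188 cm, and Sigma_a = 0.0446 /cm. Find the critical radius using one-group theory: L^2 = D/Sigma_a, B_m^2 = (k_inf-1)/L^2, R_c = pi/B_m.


L^2 = D / Sigma_a = 1.188 / 0.0446 = 26.63677 cm^2
B_m^2 = (k_inf - 1) / L^2 = (1.776 - 1) / 26.63677 = 0.02913266 /cm^2
For a bare sphere: B_g = pi/R, so R_c = pi / sqrt(B_m^2)
R_c = pi / sqrt(0.02913266) = 18.406 cm

18.406


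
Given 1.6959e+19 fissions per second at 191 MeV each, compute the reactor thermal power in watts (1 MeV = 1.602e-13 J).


P = fission_rate * E_MeV * 1.602e-13
P = 1.6959e+19 * 191 * 1.602e-13
P = 5.1891e+08 W

5.1891e+08


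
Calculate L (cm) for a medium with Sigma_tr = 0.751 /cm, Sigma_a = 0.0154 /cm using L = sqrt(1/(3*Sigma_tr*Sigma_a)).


D = 1 / (3 * Sigma_tr) = 1 / (3 * 0.751) = 0.4438526 cm
L = sqrt(D / Sigma_a)
L = sqrt(0.4438526 / 0.0154)
L = 5.3686 cm

5.3686


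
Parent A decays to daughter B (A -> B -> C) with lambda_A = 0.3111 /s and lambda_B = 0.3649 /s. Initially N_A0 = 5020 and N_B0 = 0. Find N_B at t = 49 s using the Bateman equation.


N_B(t) = lambda_A * N_A0 / (lambda_B - lambda_A) * [exp(-lambda_A*t) - exp(-lambda_B*t)]
exp(-0.3111*49) = 2.396947e-07; exp(-0.3649*49) = 1.717004e-08
N_B = 0.3111 * 5020 / (0.3649 - 0.3111) * (2.396947e-07 - 1.717004e-08)
N_B = 0.0064595

0.0064595


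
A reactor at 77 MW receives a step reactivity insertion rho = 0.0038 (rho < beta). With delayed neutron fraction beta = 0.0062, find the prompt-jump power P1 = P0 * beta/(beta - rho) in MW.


P1/P0 = beta / (beta - rho)
P1/P0 = 0.0062 / (0.0062 - 0.0038) = 2.583333
P1 = 77 * 2.583333 = 198.92 MW

198.92


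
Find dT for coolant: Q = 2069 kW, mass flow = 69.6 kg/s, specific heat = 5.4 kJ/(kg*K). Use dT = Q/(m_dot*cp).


dT = Q / (m_dot * cp)
dT = 2069 / (69.6 * 5.4)
dT = 5.5050 C

5.5050


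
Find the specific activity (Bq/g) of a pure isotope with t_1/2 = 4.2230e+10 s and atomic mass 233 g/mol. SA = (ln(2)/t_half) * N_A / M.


lambda = ln(2) / t_half = ln(2) / 4.2230e+10 = 1.641362e-11 /s
SA = lambda * N_A / M
SA = 1.641362e-11 * 6.022e23 / 233
SA = 4.2422e+10 Bq/g

4.2422e+10


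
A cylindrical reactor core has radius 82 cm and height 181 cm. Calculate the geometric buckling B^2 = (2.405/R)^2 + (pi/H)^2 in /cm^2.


B^2 = (2.405/R)^2 + (pi/H)^2
B^2 = (2.405/82)^2 + (pi/181)^2
B^2 = 0.0011615 /cm^2

0.0011615


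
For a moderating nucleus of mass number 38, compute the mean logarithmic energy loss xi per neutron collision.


xi = 1 + (A-1)^2/(2A) * ln((A-1)/(A+1))
xi = 1 + (38-1)^2/(2*38) * ln((38-1)/(38 +1))
xi = 0.051720

0.051720


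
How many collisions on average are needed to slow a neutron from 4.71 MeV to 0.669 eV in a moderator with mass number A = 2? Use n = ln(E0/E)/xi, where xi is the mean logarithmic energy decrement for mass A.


xi = 1 + (A-1)^2/(2A)*ln((A-1)/(A+1)) = 0.7253469 (for A = 2)
n = ln(E0/E) / xi
n = ln(4.71e6 / 0.669) / 0.7253469
n = ln(7.040359e+06) / 0.7253469 = 21.737

21.737


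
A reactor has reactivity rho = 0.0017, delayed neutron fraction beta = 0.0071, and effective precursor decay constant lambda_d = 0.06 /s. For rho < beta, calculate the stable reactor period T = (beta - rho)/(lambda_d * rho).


T = (beta - rho) / (lambda_d * rho)
T = (0.0071 - 0.0017) / (0.06 * 0.0017)
T = 52.941 s

52.941


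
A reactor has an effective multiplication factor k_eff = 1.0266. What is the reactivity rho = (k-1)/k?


rho = (k_eff - 1) / k_eff
rho = (1.0266 - 1) / 1.0266
rho = 0.025911

0.025911


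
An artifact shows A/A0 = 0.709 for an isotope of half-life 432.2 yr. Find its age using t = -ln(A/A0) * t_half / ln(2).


lambda = ln(2) / t_half = ln(2) / 432.2 = 0.001603765 /yr
t = -ln(A/A0) / lambda
t = -ln(0.709) / 0.001603765
t = 214.43 yr

214.43


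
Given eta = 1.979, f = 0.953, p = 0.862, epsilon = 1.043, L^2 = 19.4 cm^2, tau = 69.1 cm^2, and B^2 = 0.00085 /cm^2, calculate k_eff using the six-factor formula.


k_inf = eta*f*p*eps = 1.979*0.953*0.862*1.043 = 1.695627
P_TNL = 1/(1 + L^2*B^2) = 1/(1 + 19.4*0.00085) = 0.9837775
P_FNL = exp(-B^2*tau) = exp(-0.00085*69.1) = 0.9429566
k_eff = k_inf * P_TNL * P_FNL = 1.695627 * 0.9837775 * 0.9429566
k_eff = 1.5730

1.5730


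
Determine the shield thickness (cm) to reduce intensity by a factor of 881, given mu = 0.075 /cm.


x = ln(factor) / mu
x = ln(881) / 0.075
x = 90.414 cm

90.414


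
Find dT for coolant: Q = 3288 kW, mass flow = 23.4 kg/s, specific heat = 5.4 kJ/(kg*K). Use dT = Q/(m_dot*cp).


dT = Q / (m_dot * cp)
dT = 3288 / (23.4 * 5.4)
dT = 26.021 C

26.021


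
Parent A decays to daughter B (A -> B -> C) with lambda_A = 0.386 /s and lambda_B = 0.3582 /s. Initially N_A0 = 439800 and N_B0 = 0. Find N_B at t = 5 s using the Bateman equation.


N_B(t) = lambda_A * N_A0 / (lambda_B - lambda_A) * [exp(-lambda_A*t) - exp(-lambda_B*t)]
exp(-0.386*5) = 0.1451482; exp(-0.3582*5) = 0.1667933
N_B = 0.386 * 439800 / (0.3582 - 0.386) * (0.1451482 - 0.1667933)
N_B = 132177

132177


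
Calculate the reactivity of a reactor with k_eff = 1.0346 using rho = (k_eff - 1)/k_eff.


rho = (k_eff - 1) / k_eff
rho = (1.0346 - 1) / 1.0346
rho = 0.033443

0.033443


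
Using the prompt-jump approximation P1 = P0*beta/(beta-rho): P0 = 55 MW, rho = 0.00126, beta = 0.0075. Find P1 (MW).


P1/P0 = beta / (beta - rho)
P1/P0 = 0.0075 / (0.0075 - 0.00126) = 1.201923
P1 = 55 * 1.201923 = 66.106 MW

66.106


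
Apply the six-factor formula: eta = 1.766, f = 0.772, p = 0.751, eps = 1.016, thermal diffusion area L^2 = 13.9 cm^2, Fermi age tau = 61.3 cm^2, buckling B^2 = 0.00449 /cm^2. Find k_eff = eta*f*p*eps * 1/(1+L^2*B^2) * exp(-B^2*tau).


k_inf = eta*f*p*eps = 1.766*0.772*0.751*1.016 = 1.040259
P_TNL = 1/(1 + L^2*B^2) = 1/(1 + 13.9*0.00449) = 0.9412553
P_FNL = exp(-B^2*tau) = exp(-0.00449*61.3) = 0.7593921
k_eff = k_inf * P_TNL * P_FNL = 1.040259 * 0.9412553 * 0.7593921
k_eff = 0.74356

0.74356


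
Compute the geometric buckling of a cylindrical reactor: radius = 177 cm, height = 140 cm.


B^2 = (2.405/R)^2 + (pi/H)^2
B^2 = (2.405/177)^2 + (pi/140)^2
B^2 = 6.8817e-04 /cm^2

6.8817e-04


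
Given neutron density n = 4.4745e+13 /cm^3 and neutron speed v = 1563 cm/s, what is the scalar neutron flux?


phi = n * v
phi = 4.4745e+13 * 1563
phi = 6.9936e+16 /cm^2/s

6.9936e+16


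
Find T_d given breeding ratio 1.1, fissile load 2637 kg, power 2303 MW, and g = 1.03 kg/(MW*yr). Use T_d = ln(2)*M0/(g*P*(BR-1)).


Breeding gain G = BR - 1 = 1.1 - 1 = 0.1
Fissile production rate = g * P * G = 1.03 * 2303 * 0.1 = 237.209 kg/yr
T_d = ln(2) * M0 / (g * P * G)
T_d = ln(2) * 2637 / 237.209 = 7.7056 yr

7.7056


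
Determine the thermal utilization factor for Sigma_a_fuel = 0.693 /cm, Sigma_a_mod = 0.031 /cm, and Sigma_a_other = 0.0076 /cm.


f = Sigma_a_fuel / (Sigma_a_fuel + Sigma_a_mod + Sigma_a_other)
f = 0.693 / (0.693 + 0.031 + 0.0076)
f = 0.94724

0.94724


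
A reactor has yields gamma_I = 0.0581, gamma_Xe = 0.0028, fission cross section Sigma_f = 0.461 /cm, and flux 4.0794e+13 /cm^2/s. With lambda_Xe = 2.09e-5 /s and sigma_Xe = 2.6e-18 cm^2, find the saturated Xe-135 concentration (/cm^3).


Xe_eq = (gamma_I + gamma_Xe) * Sigma_f * phi / (lambda_Xe + sigma_Xe * phi)
Numerator = (0.0581 + 0.0028) * 0.461 * 4.0794e+13 = 1.145287e+12
Denominator = 2.09e-5 + 2.6e-18 * 4.0794e+13 = 1.269644e-04
Xe_eq = 1.145287e+12 / 1.269644e-04 = 9.0205e+15 /cm^3

9.0205e+15


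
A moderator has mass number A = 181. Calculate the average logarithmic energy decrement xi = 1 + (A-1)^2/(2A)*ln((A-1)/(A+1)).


xi = 1 + (A-1)^2/(2A) * ln((A-1)/(A+1))
xi = 1 + (181-1)^2/(2*181) * ln((181-1)/(181 +1))
xi = 0.011009

0.011009


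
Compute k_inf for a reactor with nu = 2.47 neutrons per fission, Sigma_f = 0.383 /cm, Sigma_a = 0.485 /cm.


k_inf = nu * Sigma_f / Sigma_a
k_inf = 2.47 * 0.383 / 0.485
k_inf = 1.9505

1.9505


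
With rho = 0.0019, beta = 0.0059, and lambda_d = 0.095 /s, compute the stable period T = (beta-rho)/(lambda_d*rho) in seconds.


T = (beta - rho) / (lambda_d * rho)
T = (0.0059 - 0.0019) / (0.095 * 0.0019)
T = 22.161 s

22.161


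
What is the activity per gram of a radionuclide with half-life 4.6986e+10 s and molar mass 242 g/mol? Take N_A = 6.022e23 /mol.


lambda = ln(2) / t_half = ln(2) / 4.6986e+10 = 1.475221e-11 /s
SA = lambda * N_A / M
SA = 1.475221e-11 * 6.022e23 / 242
SA = 3.6710e+10 Bq/g

3.6710e+10


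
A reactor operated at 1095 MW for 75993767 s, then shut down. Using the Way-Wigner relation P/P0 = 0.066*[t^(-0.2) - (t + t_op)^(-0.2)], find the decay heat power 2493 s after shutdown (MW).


P/P0 = 0.066 * [t^(-0.2) - (t + t_op)^(-0.2)]
P/P0 = 0.066 * [2493^(-0.2) - (2493 + 75993767)^(-0.2)]
P/P0 = 0.066 * [0.2092452 - 0.02653637] = 0.01205878
P = 1095 * 0.01205878 = 13.204 MW

13.204


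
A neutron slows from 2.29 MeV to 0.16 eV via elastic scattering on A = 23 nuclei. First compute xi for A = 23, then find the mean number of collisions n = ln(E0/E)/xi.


xi = 1 + (A-1)^2/(2A)*ln((A-1)/(A+1)) = 0.08448899 (for A = 23)
n = ln(E0/E) / xi
n = ln(2.29e6 / 0.16) / 0.08448899
n = ln(1.431250e+07) / 0.08448899 = 195.02

195.02


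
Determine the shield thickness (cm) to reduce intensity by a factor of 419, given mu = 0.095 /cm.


x = ln(factor) / mu
x = ln(419) / 0.095
x = 63.557 cm

63.557


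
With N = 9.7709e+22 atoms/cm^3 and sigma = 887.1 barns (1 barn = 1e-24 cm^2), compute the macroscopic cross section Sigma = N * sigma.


Sigma = N * sigma_barns * 1e-24
Sigma = 9.7709e+22 * 887.1 * 1e-24
Sigma = 86.678 /cm

86.678


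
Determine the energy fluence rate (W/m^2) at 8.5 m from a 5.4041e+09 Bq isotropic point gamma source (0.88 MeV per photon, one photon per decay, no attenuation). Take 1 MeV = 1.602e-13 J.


psi = A * E * 1.602e-13 / (4*pi*r^2)
psi = 5.4041e+09 * 0.88 * 1.602e-13 / (4*pi*8.5^2)
psi = 8.3911e-07 W/m^2

8.3911e-07


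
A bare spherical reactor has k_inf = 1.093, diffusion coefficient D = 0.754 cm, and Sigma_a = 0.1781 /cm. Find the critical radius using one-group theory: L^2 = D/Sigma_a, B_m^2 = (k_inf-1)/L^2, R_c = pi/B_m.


L^2 = D / Sigma_a = 0.754 / 0.1781 = 4.233577 cm^2
B_m^2 = (k_inf - 1) / L^2 = (1.093 - 1) / 4.233577 = 0.02196724 /cm^2
For a bare sphere: B_g = pi/R, so R_c = pi / sqrt(B_m^2)
R_c = pi / sqrt(0.02196724) = 21.196 cm

21.196


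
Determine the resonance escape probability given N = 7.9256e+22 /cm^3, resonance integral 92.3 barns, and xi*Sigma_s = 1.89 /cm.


p = exp(-N * I * 1e-24 / (xi*Sigma_s))
p = exp(-7.9256e+22 * 92.3 * 1e-24 / 1.89)
p = 0.020847

0.020847


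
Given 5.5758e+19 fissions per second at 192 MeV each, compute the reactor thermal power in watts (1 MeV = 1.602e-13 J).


P = fission_rate * E_MeV * 1.602e-13
P = 5.5758e+19 * 192 * 1.602e-13
P = 1.7150e+09 W

1.7150e+09


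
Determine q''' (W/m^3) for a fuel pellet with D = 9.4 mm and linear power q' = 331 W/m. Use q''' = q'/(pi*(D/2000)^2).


r = D / 2 / 1000 = 9.4 / 2 / 1000 = 0.0047 m
q''' = q' / (pi * r^2)
q''' = 331 / (pi * 0.0047^2)
q''' = 4.7696e+06 W/m^3

4.7696e+06
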